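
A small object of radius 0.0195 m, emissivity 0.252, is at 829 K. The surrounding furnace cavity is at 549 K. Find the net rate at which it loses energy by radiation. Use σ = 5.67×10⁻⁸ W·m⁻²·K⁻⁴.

Q ≈ 26.0 W

A = 4πr² = 4π × (0.0195)² = 4.78×10^-3 m².
Q = εσA(T⁴ − T_s⁴). T⁴ − T_s⁴ = (829)⁴ − (549)⁴ = 4.72×10^11 − 9.08×10^10 = 3.81×10^11 K⁴.
Q = 0.252 × 5.67×10⁻⁸ × 4.78×10^-3 × 3.81×10^11 = 26.0 W.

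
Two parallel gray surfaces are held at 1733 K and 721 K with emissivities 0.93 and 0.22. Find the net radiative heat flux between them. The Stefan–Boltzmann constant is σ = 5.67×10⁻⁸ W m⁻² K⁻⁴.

q ≈ 1.07×10^5 W/m²

For two large parallel gray plates, q = σ(T₁⁴ − T₂⁴) / (1/ε₁ + 1/ε₂ − 1).
1/ε₁ + 1/ε₂ − 1 = 1/0.93 + 1/0.22 − 1 = 4.621.
T₁⁴ − T₂⁴ = 9.02×10^12 − 2.70×10^11 = 8.75×10^12 K⁴.
q = 5.67×10⁻⁸ × 8.75×10^12 / 4.621 = 1.07×10^5 W/m².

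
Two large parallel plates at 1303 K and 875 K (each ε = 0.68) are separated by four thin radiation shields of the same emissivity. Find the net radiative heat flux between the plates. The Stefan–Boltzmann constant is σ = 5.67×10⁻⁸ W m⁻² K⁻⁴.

q ≈ 13400 W/m²

Each of the 5 gaps contributes resistance (2/ε − 1) = 2/0.68 − 1 = 1.941; total = 9.706.
q = σ(T₁⁴ − T₂⁴) / 9.706 = 5.67×10⁻⁸ × 2.30×10^12 / 9.706 = 13400 W/m².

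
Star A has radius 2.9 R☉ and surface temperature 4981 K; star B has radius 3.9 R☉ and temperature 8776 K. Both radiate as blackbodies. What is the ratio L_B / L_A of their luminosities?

L = 4πR²σT⁴ ∝ R²T⁴, so L_B/L_A = (3.9/2.9)² × (8776/4981)⁴ = 1.81 × 9.64 = 17.4.

L_B/L_A ≈ 17.4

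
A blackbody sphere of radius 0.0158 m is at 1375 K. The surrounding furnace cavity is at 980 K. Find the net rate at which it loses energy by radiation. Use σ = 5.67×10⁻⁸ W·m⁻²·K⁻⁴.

Q ≈ 472 W

A = 4πr² = 4π × (0.0158)² = 3.14×10^-3 m².
Q = σA(T⁴ − T_s⁴). T⁴ − T_s⁴ = (1375)⁴ − (980)⁴ = 3.57×10^12 − 9.22×10^11 = 2.65×10^12 K⁴.
Q = 5.67×10⁻⁸ × 3.14×10^-3 × 2.65×10^12 = 472 W.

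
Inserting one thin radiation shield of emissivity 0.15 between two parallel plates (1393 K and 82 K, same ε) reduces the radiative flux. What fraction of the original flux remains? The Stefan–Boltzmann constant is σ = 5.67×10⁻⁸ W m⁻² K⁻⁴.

With N identical shields there are N+1 = 2 gaps in series, each with the same radiative resistance, so the flux falls to 1/(N+1) of its unshielded value.

ratio ≈ 0.500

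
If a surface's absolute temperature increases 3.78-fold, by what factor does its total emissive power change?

factor ≈ 204

P ∝ T⁴, so the power scales as (3.78)⁴ = 204.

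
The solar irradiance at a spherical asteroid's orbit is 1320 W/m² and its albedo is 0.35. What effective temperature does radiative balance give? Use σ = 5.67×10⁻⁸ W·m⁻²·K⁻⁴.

Power absorbed = (1−a)S·πR²; power emitted = 4πR²σT⁴. Equating and cancelling πR²:
T = ((1−a)S / 4σ)^(1/4) = (858 / (4 × 5.67×10⁻⁸))^(1/4) = (3.78×10^9)^(1/4).
T = 248 K.

T ≈ 248 K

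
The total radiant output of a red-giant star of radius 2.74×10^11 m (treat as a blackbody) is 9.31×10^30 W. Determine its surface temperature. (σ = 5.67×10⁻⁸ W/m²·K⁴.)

T ≈ 3630 K

A = 4πr² = 4π × (2.74×10^11)² = 9.43×10^23 m².
From P = σAT⁴, T = (P / σA)^(1/4) = (9.31×10^30 / (5.67×10⁻⁸ × 9.43×10^23))^(1/4).
T = (1.74×10^14)^(1/4) = 3630 K.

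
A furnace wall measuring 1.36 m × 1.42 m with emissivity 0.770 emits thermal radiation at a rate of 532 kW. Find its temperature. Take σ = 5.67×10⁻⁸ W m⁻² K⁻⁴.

A = 1.36 × 1.42 = 1.93 m².
From P = εσAT⁴, T = (P / εσA)^(1/4) = (5.32×10^5 / (0.770 × 5.67×10⁻⁸ × 1.93))^(1/4).
T = (6.31×10^12)^(1/4) = 1580 K.

T ≈ 1580 K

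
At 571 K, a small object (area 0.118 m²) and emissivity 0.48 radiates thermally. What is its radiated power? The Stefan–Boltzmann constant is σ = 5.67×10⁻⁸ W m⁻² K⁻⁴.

P = εσAT⁴ = 0.48 × 5.67×10⁻⁸ × 0.118 × (571)⁴ = 0.48 × 5.67×10⁻⁸ × 0.118 × 1.06×10^11.
P = 341 W.

P ≈ 341 W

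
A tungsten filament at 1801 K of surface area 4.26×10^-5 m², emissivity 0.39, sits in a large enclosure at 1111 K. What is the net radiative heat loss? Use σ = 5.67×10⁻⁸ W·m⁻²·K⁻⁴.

Q ≈ 8.48 W

Q = εσA(T⁴ − T_s⁴). T⁴ − T_s⁴ = (1801)⁴ − (1111)⁴ = 1.05×10^13 − 1.52×10^12 = 9.00×10^12 K⁴.
Q = 0.39 × 5.67×10⁻⁸ × 4.26×10^-5 × 9.00×10^12 = 8.48 W.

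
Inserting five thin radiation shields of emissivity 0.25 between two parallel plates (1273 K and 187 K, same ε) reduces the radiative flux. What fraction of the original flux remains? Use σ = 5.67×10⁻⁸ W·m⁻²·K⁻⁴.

With N identical shields there are N+1 = 6 gaps in series, each with the same radiative resistance, so the flux falls to 1/(N+1) of its unshielded value.

ratio ≈ 0.167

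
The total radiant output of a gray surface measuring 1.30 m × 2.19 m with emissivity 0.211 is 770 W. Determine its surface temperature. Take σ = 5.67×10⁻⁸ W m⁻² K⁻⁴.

A = 1.30 × 2.19 = 2.85 m².
From P = εσAT⁴, T = (P / εσA)^(1/4) = (770 / (0.211 × 5.67×10⁻⁸ × 2.85))^(1/4).
T = (2.26×10^10)^(1/4) = 388 K.

T ≈ 388 K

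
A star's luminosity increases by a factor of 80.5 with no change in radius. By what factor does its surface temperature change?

P ∝ T⁴ ⇒ T ∝ P^(1/4), so T scales by (80.5)^(1/4) = 3.00.

factor ≈ 3.00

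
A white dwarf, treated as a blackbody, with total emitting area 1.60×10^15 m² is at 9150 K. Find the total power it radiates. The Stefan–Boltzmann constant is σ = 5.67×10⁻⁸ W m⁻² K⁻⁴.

P = σAT⁴ = 5.67×10⁻⁸ × 1.60×10^15 × (9150)⁴ = 5.67×10⁻⁸ × 1.60×10^15 × 7.01×10^15.
P = 6.36×10^23 W.

P ≈ 6.36×10^23 W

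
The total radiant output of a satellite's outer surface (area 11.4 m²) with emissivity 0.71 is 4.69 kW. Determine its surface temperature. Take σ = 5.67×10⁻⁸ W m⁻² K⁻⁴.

T ≈ 318 K

From P = εσAT⁴, T = (P / εσA)^(1/4) = (4690 / (0.71 × 5.67×10⁻⁸ × 11.4))^(1/4).
T = (1.02×10^10)^(1/4) = 318 K.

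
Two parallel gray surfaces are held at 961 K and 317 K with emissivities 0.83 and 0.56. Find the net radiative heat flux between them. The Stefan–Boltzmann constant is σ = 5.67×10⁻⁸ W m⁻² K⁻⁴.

q ≈ 24000 W/m²

For two large parallel gray plates, q = σ(T₁⁴ − T₂⁴) / (1/ε₁ + 1/ε₂ − 1).
1/ε₁ + 1/ε₂ − 1 = 1/0.83 + 1/0.56 − 1 = 1.991.
T₁⁴ − T₂⁴ = 8.53×10^11 − 1.01×10^10 = 8.43×10^11 K⁴.
q = 5.67×10⁻⁸ × 8.43×10^11 / 1.991 = 24000 W/m².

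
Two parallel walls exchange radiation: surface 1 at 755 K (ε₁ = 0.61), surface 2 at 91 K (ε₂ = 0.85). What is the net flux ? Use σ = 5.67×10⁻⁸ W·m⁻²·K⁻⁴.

q ≈ 10100 W/m²

For two large parallel gray plates, q = σ(T₁⁴ − T₂⁴) / (1/ε₁ + 1/ε₂ − 1).
1/ε₁ + 1/ε₂ − 1 = 1/0.61 + 1/0.85 − 1 = 1.816.
T₁⁴ − T₂⁴ = 3.25×10^11 − 6.86×10^7 = 3.25×10^11 K⁴.
q = 5.67×10⁻⁸ × 3.25×10^11 / 1.816 = 10100 W/m².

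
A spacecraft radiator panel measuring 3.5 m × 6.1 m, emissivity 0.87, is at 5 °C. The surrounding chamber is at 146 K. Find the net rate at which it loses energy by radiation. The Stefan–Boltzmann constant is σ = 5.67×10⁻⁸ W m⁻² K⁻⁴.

Q ≈ 5810 W

A = 3.5 × 6.1 = 21.3 m².
Convert: 5 °C = 278 K.
Q = εσA(T⁴ − T_s⁴). T⁴ − T_s⁴ = (278)⁴ − (146)⁴ = 5.97×10^9 − 4.54×10^8 = 5.52×10^9 K⁴.
Q = 0.87 × 5.67×10⁻⁸ × 21.3 × 5.52×10^9 = 5810 W.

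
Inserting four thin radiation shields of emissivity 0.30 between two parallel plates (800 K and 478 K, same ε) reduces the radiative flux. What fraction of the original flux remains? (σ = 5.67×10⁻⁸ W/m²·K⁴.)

ratio ≈ 0.200

With N identical shields there are N+1 = 5 gaps in series, each with the same radiative resistance, so the flux falls to 1/(N+1) of its unshielded value.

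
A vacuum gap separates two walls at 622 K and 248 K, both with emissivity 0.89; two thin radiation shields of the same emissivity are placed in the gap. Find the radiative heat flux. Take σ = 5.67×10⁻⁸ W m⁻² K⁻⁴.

Each of the 3 gaps contributes resistance (2/ε − 1) = 2/0.89 − 1 = 1.247; total = 3.742.
q = σ(T₁⁴ − T₂⁴) / 3.742 = 5.67×10⁻⁸ × 1.46×10^11 / 3.742 = 2210 W/m².

q ≈ 2210 W/m²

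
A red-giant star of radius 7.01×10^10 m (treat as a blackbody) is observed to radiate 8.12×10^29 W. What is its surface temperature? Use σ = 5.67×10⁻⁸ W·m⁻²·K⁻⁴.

A = 4πr² = 4π × (7.01×10^10)² = 6.18×10^22 m².
From P = σAT⁴, T = (P / σA)^(1/4) = (8.12×10^29 / (5.67×10⁻⁸ × 6.18×10^22))^(1/4).
T = (2.32×10^14)^(1/4) = 3900 K.

T ≈ 3900 K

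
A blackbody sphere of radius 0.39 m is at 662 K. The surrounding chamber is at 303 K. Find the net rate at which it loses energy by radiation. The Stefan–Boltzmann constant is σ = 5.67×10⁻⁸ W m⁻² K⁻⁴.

A = 4πr² = 4π × (0.39)² = 1.91 m².
Q = σA(T⁴ − T_s⁴). T⁴ − T_s⁴ = (662)⁴ − (303)⁴ = 1.92×10^11 − 8.43×10^9 = 1.84×10^11 K⁴.
Q = 5.67×10⁻⁸ × 1.91 × 1.84×10^11 = 19900 W.

Q ≈ 19900 W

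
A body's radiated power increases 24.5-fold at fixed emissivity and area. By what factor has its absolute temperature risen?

factor ≈ 2.22

P ∝ T⁴ ⇒ T ∝ P^(1/4), so T scales by (24.5)^(1/4) = 2.22.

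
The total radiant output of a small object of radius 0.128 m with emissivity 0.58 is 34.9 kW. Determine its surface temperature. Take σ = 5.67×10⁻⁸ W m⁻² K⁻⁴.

A = 4πr² = 4π × (0.128)² = 0.206 m².
From P = εσAT⁴, T = (P / εσA)^(1/4) = (34900 / (0.58 × 5.67×10⁻⁸ × 0.206))^(1/4).
T = (5.15×10^12)^(1/4) = 1510 K.

T ≈ 1510 K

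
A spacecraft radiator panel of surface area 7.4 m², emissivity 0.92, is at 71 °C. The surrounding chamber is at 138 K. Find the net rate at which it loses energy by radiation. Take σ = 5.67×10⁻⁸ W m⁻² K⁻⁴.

Convert: 71 °C = 344 K.
Q = εσA(T⁴ − T_s⁴). T⁴ − T_s⁴ = (344)⁴ − (138)⁴ = 1.40×10^10 − 3.63×10^8 = 1.36×10^10 K⁴.
Q = 0.92 × 5.67×10⁻⁸ × 7.40 × 1.36×10^10 = 5270 W.

Q ≈ 5270 W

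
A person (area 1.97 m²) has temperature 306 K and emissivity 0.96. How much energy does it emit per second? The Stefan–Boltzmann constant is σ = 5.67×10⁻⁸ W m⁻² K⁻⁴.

Stefan–Boltzmann: P = εσAT⁴ = 0.96 × 5.67×10⁻⁸ × 1.97 × (306)⁴ = 0.96 × 5.67×10⁻⁸ × 1.97 × 8.77×10^9.
P = 940 W.

P ≈ 940 W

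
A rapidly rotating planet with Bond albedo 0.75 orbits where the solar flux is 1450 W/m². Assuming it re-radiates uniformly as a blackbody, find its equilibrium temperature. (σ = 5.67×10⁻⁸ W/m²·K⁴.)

T ≈ 200 K

Power absorbed = (1−a)S·πR²; power emitted = 4πR²σT⁴. Equating and cancelling πR²:
T = ((1−a)S / 4σ)^(1/4) = (362 / (4 × 5.67×10⁻⁸))^(1/4) = (1.60×10^9)^(1/4).
T = 200 K.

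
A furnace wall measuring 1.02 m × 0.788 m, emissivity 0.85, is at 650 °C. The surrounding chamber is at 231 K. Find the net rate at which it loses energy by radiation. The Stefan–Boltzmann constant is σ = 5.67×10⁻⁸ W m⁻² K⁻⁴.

A = 1.02 × 0.788 = 0.804 m².
Convert: 650 °C = 923 K.
Q = εσA(T⁴ − T_s⁴). T⁴ − T_s⁴ = (923)⁴ − (231)⁴ = 7.26×10^11 − 2.85×10^9 = 7.23×10^11 K⁴.
Q = 0.85 × 5.67×10⁻⁸ × 0.804 × 7.23×10^11 = 28000 W.

Q ≈ 28000 W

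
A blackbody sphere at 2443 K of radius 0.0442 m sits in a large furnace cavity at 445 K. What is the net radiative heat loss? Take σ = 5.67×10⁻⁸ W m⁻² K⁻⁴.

Q ≈ 49500 W

A = 4πr² = 4π × (0.0442)² = 0.0246 m².
Q = σA(T⁴ − T_s⁴). T⁴ − T_s⁴ = (2443)⁴ − (445)⁴ = 3.56×10^13 − 3.92×10^10 = 3.56×10^13 K⁴.
Q = 5.67×10⁻⁸ × 0.0246 × 3.56×10^13 = 49500 W.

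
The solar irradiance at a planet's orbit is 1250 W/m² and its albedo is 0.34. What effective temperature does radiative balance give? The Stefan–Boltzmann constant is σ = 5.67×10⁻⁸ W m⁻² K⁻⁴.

Power absorbed = (1−a)S·πR²; power emitted = 4πR²σT⁴. Equating and cancelling πR²:
T = ((1−a)S / 4σ)^(1/4) = (825 / (4 × 5.67×10⁻⁸))^(1/4) = (3.64×10^9)^(1/4).
T = 246 K.

T ≈ 246 K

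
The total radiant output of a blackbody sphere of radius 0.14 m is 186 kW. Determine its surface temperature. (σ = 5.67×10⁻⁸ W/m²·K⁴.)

T ≈ 1910 K

A = 4πr² = 4π × (0.14)² = 0.246 m².
From P = σAT⁴, T = (P / σA)^(1/4) = (1.86×10^5 / (5.67×10⁻⁸ × 0.246))^(1/4).
T = (1.33×10^13)^(1/4) = 1910 K.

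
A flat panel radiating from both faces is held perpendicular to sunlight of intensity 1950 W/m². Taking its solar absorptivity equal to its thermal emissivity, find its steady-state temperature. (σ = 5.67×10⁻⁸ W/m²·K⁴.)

Absorbed flux αS = emitted flux 2εσT⁴ per unit area; with α = ε this gives T = (S/2σ)^(1/4).
T = (1950 / (2 × 5.67×10⁻⁸))^(1/4) = (1.72×10^10)^(1/4).
T = 362 K.

T ≈ 362 K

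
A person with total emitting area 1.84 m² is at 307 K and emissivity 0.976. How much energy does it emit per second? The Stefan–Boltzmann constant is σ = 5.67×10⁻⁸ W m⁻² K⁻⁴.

Stefan–Boltzmann: P = εσAT⁴ = 0.976 × 5.67×10⁻⁸ × 1.84 × (307)⁴ = 0.976 × 5.67×10⁻⁸ × 1.84 × 8.88×10^9.
P = 904 W.

P ≈ 904 W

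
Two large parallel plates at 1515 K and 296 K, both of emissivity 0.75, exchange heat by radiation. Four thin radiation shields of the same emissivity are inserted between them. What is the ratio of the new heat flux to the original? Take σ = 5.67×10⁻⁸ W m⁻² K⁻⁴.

With N identical shields there are N+1 = 5 gaps in series, each with the same radiative resistance, so the flux falls to 1/(N+1) of its unshielded value.

ratio ≈ 0.200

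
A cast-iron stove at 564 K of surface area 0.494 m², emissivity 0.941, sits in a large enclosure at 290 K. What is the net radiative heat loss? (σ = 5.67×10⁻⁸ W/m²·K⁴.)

Q = εσA(T⁴ − T_s⁴). T⁴ − T_s⁴ = (564)⁴ − (290)⁴ = 1.01×10^11 − 7.07×10^9 = 9.41×10^10 K⁴.
Q = 0.941 × 5.67×10⁻⁸ × 0.494 × 9.41×10^10 = 2480 W.

Q ≈ 2480 W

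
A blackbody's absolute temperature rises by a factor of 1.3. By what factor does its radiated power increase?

P ∝ T⁴, so the power scales as (1.3)⁴ = 2.86.

factor ≈ 2.86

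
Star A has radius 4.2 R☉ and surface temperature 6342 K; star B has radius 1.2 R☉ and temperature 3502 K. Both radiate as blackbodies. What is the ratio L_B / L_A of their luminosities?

L = 4πR²σT⁴ ∝ R²T⁴, so L_B/L_A = (1.2/4.2)² × (3502/6342)⁴ = 0.0816 × 0.0930 = 7.59×10^-3.

L_B/L_A ≈ 7.59×10^-3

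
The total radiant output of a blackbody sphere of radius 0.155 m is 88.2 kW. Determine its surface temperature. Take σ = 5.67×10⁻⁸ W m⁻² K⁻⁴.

T ≈ 1510 K

A = 4πr² = 4π × (0.155)² = 0.302 m².
From P = σAT⁴, T = (P / σA)^(1/4) = (88200 / (5.67×10⁻⁸ × 0.302))^(1/4).
T = (5.15×10^12)^(1/4) = 1510 K.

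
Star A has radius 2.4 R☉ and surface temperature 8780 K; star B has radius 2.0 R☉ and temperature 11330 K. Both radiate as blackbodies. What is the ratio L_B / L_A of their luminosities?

L = 4πR²σT⁴ ∝ R²T⁴, so L_B/L_A = (2.0/2.4)² × (11330/8780)⁴ = 0.694 × 2.77 = 1.93.

L_B/L_A ≈ 1.93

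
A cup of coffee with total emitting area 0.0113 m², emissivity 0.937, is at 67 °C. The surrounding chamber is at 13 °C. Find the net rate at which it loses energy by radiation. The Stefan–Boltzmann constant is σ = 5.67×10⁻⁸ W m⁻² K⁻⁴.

Q ≈ 4.01 W

Convert: 67 °C = 340 K; 13 °C = 286 K.
Q = εσA(T⁴ − T_s⁴). T⁴ − T_s⁴ = (340)⁴ − (286)⁴ = 1.34×10^10 − 6.69×10^9 = 6.67×10^9 K⁴.
Q = 0.937 × 5.67×10⁻⁸ × 0.0113 × 6.67×10^9 = 4.01 W.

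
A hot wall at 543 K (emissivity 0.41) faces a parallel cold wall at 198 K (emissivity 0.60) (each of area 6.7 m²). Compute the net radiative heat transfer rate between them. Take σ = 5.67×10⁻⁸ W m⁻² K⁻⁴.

Q ≈ 10400 W

For two large parallel gray plates, q = σ(T₁⁴ − T₂⁴) / (1/ε₁ + 1/ε₂ − 1).
1/ε₁ + 1/ε₂ − 1 = 1/0.41 + 1/0.60 − 1 = 3.106.
T₁⁴ − T₂⁴ = 8.69×10^10 − 1.54×10^9 = 8.54×10^10 K⁴.
q = 5.67×10⁻⁸ × 8.54×10^10 / 3.106 = 1560 W/m².
Q = q·A = 1560 × 6.7 = 10400 W.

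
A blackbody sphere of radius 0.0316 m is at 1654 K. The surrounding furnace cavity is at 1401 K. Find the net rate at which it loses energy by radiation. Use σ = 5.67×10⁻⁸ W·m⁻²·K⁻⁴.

Q ≈ 2580 W

A = 4πr² = 4π × (0.0316)² = 0.0125 m².
Q = σA(T⁴ − T_s⁴). T⁴ − T_s⁴ = (1654)⁴ − (1401)⁴ = 7.48×10^12 − 3.85×10^12 = 3.63×10^12 K⁴.
Q = 5.67×10⁻⁸ × 0.0125 × 3.63×10^12 = 2580 W.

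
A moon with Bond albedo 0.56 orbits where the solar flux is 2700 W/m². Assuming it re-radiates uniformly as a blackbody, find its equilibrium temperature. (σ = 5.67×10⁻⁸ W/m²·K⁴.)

T ≈ 269 K

Power absorbed = (1−a)S·πR²; power emitted = 4πR²σT⁴. Equating and cancelling πR²:
T = ((1−a)S / 4σ)^(1/4) = (1190 / (4 × 5.67×10⁻⁸))^(1/4) = (5.24×10^9)^(1/4).
T = 269 K.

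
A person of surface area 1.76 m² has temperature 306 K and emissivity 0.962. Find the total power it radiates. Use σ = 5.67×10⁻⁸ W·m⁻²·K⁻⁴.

P ≈ 842 W

P = εσAT⁴ = 0.962 × 5.67×10⁻⁸ × 1.76 × (306)⁴ = 0.962 × 5.67×10⁻⁸ × 1.76 × 8.77×10^9.
P = 842 W.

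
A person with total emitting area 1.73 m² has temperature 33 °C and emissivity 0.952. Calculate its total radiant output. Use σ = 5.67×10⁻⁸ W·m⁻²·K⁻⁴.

P ≈ 819 W

33 °C = 306 K.
Stefan–Boltzmann: P = εσAT⁴ = 0.952 × 5.67×10⁻⁸ × 1.73 × (306)⁴ = 0.952 × 5.67×10⁻⁸ × 1.73 × 8.77×10^9.
P = 819 W.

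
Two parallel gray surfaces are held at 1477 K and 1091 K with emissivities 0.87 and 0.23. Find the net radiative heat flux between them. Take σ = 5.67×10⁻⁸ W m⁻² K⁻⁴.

For two large parallel gray plates, q = σ(T₁⁴ − T₂⁴) / (1/ε₁ + 1/ε₂ − 1).
1/ε₁ + 1/ε₂ − 1 = 1/0.87 + 1/0.23 − 1 = 4.497.
T₁⁴ − T₂⁴ = 4.76×10^12 − 1.42×10^12 = 3.34×10^12 K⁴.
q = 5.67×10⁻⁸ × 3.34×10^12 / 4.497 = 42100 W/m².

q ≈ 42100 W/m²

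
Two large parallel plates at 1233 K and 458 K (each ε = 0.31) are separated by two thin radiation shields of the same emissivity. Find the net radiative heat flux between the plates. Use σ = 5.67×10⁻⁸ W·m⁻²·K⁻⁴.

q ≈ 7860 W/m²

Each of the 3 gaps contributes resistance (2/ε − 1) = 2/0.31 − 1 = 5.452; total = 16.35.
q = σ(T₁⁴ − T₂⁴) / 16.35 = 5.67×10⁻⁸ × 2.27×10^12 / 16.35 = 7860 W/m².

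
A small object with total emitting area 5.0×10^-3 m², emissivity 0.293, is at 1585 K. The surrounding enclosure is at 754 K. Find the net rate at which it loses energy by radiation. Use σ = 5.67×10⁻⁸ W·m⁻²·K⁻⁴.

Q ≈ 497 W

Q = εσA(T⁴ − T_s⁴). T⁴ − T_s⁴ = (1585)⁴ − (754)⁴ = 6.31×10^12 − 3.23×10^11 = 5.99×10^12 K⁴.
Q = 0.293 × 5.67×10⁻⁸ × 5.00×10^-3 × 5.99×10^12 = 497 W.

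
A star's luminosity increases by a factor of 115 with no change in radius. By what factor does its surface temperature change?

P ∝ T⁴ ⇒ T ∝ P^(1/4), so T scales by (115)^(1/4) = 3.27.

factor ≈ 3.27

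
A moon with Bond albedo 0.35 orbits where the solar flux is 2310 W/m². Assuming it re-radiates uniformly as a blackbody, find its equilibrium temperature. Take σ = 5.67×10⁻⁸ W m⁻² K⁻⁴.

T ≈ 285 K

Power absorbed = (1−a)S·πR²; power emitted = 4πR²σT⁴. Equating and cancelling πR²:
T = ((1−a)S / 4σ)^(1/4) = (1500 / (4 × 5.67×10⁻⁸))^(1/4) = (6.62×10^9)^(1/4).
T = 285 K.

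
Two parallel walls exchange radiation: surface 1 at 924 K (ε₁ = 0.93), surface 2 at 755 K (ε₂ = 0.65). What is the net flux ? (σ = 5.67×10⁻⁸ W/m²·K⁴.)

q ≈ 14200 W/m²

For two large parallel gray plates, q = σ(T₁⁴ − T₂⁴) / (1/ε₁ + 1/ε₂ − 1).
1/ε₁ + 1/ε₂ − 1 = 1/0.93 + 1/0.65 − 1 = 1.614.
T₁⁴ − T₂⁴ = 7.29×10^11 − 3.25×10^11 = 4.04×10^11 K⁴.
q = 5.67×10⁻⁸ × 4.04×10^11 / 1.614 = 14200 W/m².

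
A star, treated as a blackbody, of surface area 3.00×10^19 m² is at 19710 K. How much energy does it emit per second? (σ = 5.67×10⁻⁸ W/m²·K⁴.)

P = σAT⁴ = 5.67×10⁻⁸ × 3.00×10^19 × (19710)⁴ = 5.67×10⁻⁸ × 3.00×10^19 × 1.51×10^17.
P = 2.57×10^29 W.

P ≈ 2.57×10^29 W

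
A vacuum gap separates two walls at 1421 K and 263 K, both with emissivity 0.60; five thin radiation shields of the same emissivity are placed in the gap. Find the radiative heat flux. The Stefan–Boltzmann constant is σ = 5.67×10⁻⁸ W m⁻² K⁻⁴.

Each of the 6 gaps contributes resistance (2/ε − 1) = 2/0.60 − 1 = 2.333; total = 14.00.
q = σ(T₁⁴ − T₂⁴) / 14.00 = 5.67×10⁻⁸ × 4.07×10^12 / 14.00 = 16500 W/m².

q ≈ 16500 W/m²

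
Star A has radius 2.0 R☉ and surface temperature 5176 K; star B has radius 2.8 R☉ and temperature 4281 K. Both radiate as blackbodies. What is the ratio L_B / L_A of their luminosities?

L_B/L_A ≈ 0.917

L = 4πR²σT⁴ ∝ R²T⁴, so L_B/L_A = (2.8/2.0)² × (4281/5176)⁴ = 1.96 × 0.468 = 0.917.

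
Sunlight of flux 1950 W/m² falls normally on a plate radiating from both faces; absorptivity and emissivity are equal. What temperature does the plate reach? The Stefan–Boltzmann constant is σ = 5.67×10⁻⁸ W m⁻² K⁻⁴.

Absorbed flux αS = emitted flux 2εσT⁴ per unit area; with α = ε this gives T = (S/2σ)^(1/4).
T = (1950 / (2 × 5.67×10⁻⁸))^(1/4) = (1.72×10^10)^(1/4).
T = 362 K.

T ≈ 362 K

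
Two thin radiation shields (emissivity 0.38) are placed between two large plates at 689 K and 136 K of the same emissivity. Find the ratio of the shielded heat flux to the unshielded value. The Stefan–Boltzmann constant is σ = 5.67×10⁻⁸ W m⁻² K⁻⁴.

With N identical shields there are N+1 = 3 gaps in series, each with the same radiative resistance, so the flux falls to 1/(N+1) of its unshielded value.

ratio ≈ 0.333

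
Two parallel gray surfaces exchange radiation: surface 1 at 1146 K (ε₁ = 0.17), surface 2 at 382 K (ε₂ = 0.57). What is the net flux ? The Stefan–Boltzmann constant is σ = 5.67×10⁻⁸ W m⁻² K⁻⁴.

q ≈ 14600 W/m²

For two large parallel gray plates, q = σ(T₁⁴ − T₂⁴) / (1/ε₁ + 1/ε₂ − 1).
1/ε₁ + 1/ε₂ − 1 = 1/0.17 + 1/0.57 − 1 = 6.637.
T₁⁴ − T₂⁴ = 1.72×10^12 − 2.13×10^10 = 1.70×10^12 K⁴.
q = 5.67×10⁻⁸ × 1.70×10^12 / 6.637 = 14600 W/m².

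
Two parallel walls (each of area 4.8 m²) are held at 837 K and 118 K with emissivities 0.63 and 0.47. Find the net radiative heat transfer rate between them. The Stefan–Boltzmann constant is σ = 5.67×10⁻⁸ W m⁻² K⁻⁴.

For two large parallel gray plates, q = σ(T₁⁴ − T₂⁴) / (1/ε₁ + 1/ε₂ − 1).
1/ε₁ + 1/ε₂ − 1 = 1/0.63 + 1/0.47 − 1 = 2.715.
T₁⁴ − T₂⁴ = 4.91×10^11 − 1.94×10^8 = 4.91×10^11 K⁴.
q = 5.67×10⁻⁸ × 4.91×10^11 / 2.715 = 10200 W/m².
Q = q·A = 10200 × 4.8 = 49200 W.

Q ≈ 49200 W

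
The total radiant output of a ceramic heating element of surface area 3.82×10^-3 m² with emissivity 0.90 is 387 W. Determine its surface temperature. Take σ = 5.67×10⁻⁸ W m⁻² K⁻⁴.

T ≈ 1190 K

From P = εσAT⁴, T = (P / εσA)^(1/4) = (387 / (0.90 × 5.67×10⁻⁸ × 3.82×10^-3))^(1/4).
T = (1.99×10^12)^(1/4) = 1190 K.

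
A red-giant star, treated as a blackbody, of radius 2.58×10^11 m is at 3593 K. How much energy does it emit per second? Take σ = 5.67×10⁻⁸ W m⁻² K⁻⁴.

P ≈ 7.90×10^30 W

A = 4πr² = 4π × (2.58×10^11)² = 8.36×10^23 m².
P = σAT⁴ = 5.67×10⁻⁸ × 8.36×10^23 × (3593)⁴ = 5.67×10⁻⁸ × 8.36×10^23 × 1.67×10^14.
P = 7.90×10^30 W.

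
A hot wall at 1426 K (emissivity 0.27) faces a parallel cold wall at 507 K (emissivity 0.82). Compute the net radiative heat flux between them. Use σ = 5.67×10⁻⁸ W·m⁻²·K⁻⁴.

q ≈ 58800 W/m²

For two large parallel gray plates, q = σ(T₁⁴ − T₂⁴) / (1/ε₁ + 1/ε₂ − 1).
1/ε₁ + 1/ε₂ − 1 = 1/0.27 + 1/0.82 − 1 = 3.923.
T₁⁴ − T₂⁴ = 4.14×10^12 − 6.61×10^10 = 4.07×10^12 K⁴.
q = 5.67×10⁻⁸ × 4.07×10^12 / 3.923 = 58800 W/m².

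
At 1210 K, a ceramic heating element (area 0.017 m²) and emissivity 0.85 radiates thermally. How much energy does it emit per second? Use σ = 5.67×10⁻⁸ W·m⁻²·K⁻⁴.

P ≈ 1760 W

P = εσAT⁴ = 0.85 × 5.67×10⁻⁸ × 0.0170 × (1210)⁴ = 0.85 × 5.67×10⁻⁸ × 0.0170 × 2.14×10^12.
P = 1760 W.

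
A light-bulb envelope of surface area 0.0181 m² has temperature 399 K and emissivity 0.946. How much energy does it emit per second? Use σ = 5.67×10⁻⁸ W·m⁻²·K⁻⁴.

P = εσAT⁴ = 0.946 × 5.67×10⁻⁸ × 0.0181 × (399)⁴ = 0.946 × 5.67×10⁻⁸ × 0.0181 × 2.53×10^10.
P = 24.6 W.

P ≈ 24.6 W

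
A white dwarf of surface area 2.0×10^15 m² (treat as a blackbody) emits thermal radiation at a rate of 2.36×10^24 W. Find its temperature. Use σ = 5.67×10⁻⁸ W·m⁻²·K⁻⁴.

T ≈ 12000 K

From P = σAT⁴, T = (P / σA)^(1/4) = (2.36×10^24 / (5.67×10⁻⁸ × 2.00×10^15))^(1/4).
T = (2.08×10^16)^(1/4) = 12000 K.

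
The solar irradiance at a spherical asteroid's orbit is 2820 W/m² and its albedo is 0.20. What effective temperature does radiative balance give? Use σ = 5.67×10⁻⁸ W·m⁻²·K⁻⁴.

Power absorbed = (1−a)S·πR²; power emitted = 4πR²σT⁴. Equating and cancelling πR²:
T = ((1−a)S / 4σ)^(1/4) = (2260 / (4 × 5.67×10⁻⁸))^(1/4) = (9.95×10^9)^(1/4).
T = 316 K.

T ≈ 316 K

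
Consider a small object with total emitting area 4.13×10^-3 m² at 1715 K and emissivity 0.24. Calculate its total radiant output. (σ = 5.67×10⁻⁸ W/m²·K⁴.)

P ≈ 486 W

Stefan–Boltzmann: P = εσAT⁴ = 0.24 × 5.67×10⁻⁸ × 4.13×10^-3 × (1715)⁴ = 0.24 × 5.67×10⁻⁸ × 4.13×10^-3 × 8.65×10^12.
P = 486 W.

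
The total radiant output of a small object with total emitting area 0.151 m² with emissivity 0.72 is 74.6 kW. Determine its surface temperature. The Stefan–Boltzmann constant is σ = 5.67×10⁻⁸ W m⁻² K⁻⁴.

From P = εσAT⁴, T = (P / εσA)^(1/4) = (74600 / (0.72 × 5.67×10⁻⁸ × 0.151))^(1/4).
T = (1.21×10^13)^(1/4) = 1870 K.

T ≈ 1870 K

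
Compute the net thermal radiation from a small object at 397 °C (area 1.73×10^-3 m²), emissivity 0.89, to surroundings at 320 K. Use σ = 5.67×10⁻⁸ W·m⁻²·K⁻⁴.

Convert: 397 °C = 670 K.
Q = εσA(T⁴ − T_s⁴). T⁴ − T_s⁴ = (670)⁴ − (320)⁴ = 2.02×10^11 − 1.05×10^10 = 1.91×10^11 K⁴.
Q = 0.89 × 5.67×10⁻⁸ × 1.73×10^-3 × 1.91×10^11 = 16.7 W.

Q ≈ 16.7 W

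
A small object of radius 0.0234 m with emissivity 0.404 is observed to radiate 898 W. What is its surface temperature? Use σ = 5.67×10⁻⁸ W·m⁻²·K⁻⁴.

A = 4πr² = 4π × (0.0234)² = 6.88×10^-3 m².
From P = εσAT⁴, T = (P / εσA)^(1/4) = (898 / (0.404 × 5.67×10⁻⁸ × 6.88×10^-3))^(1/4).
T = (5.70×10^12)^(1/4) = 1540 K.

T ≈ 1540 K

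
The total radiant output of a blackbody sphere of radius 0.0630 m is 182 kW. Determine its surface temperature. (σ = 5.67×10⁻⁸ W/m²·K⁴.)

T ≈ 2830 K

A = 4πr² = 4π × (0.0630)² = 0.0499 m².
From P = σAT⁴, T = (P / σA)^(1/4) = (1.82×10^5 / (5.67×10⁻⁸ × 0.0499))^(1/4).
T = (6.44×10^13)^(1/4) = 2830 K.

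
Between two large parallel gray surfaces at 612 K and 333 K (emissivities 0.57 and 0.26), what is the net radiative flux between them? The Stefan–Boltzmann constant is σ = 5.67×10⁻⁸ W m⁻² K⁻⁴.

q ≈ 1580 W/m²

For two large parallel gray plates, q = σ(T₁⁴ − T₂⁴) / (1/ε₁ + 1/ε₂ − 1).
1/ε₁ + 1/ε₂ − 1 = 1/0.57 + 1/0.26 − 1 = 4.601.
T₁⁴ − T₂⁴ = 1.40×10^11 − 1.23×10^10 = 1.28×10^11 K⁴.
q = 5.67×10⁻⁸ × 1.28×10^11 / 4.601 = 1580 W/m².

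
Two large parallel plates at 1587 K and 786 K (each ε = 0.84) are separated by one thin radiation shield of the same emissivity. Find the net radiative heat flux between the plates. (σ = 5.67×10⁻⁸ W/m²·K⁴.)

Each of the 2 gaps contributes resistance (2/ε − 1) = 2/0.84 − 1 = 1.381; total = 2.762.
q = σ(T₁⁴ − T₂⁴) / 2.762 = 5.67×10⁻⁸ × 5.96×10^12 / 2.762 = 1.22×10^5 W/m².

q ≈ 1.22×10^5 W/m²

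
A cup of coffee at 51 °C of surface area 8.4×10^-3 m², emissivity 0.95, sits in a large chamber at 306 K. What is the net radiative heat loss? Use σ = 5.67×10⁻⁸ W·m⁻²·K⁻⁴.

Q ≈ 1.02 W

Convert: 51 °C = 324 K.
Q = εσA(T⁴ − T_s⁴). T⁴ − T_s⁴ = (324)⁴ − (306)⁴ = 1.10×10^10 − 8.77×10^9 = 2.25×10^9 K⁴.
Q = 0.95 × 5.67×10⁻⁸ × 8.40×10^-3 × 2.25×10^9 = 1.02 W.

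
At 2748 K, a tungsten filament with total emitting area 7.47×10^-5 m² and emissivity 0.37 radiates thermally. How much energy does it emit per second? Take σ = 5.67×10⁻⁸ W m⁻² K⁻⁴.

P ≈ 89.4 W

Stefan–Boltzmann: P = εσAT⁴ = 0.37 × 5.67×10⁻⁸ × 7.47×10^-5 × (2748)⁴ = 0.37 × 5.67×10⁻⁸ × 7.47×10^-5 × 5.70×10^13.
P = 89.4 W.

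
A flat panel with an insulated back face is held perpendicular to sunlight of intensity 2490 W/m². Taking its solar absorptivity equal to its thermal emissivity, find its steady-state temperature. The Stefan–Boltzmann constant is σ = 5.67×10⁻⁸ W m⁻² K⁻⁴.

Absorbed flux αS = emitted flux εσT⁴ (one radiating face); with α = ε, T = (S/σ)^(1/4).
T = (2490 / 5.67×10⁻⁸)^(1/4) = (4.39×10^10)^(1/4).
T = 458 K.

T ≈ 458 K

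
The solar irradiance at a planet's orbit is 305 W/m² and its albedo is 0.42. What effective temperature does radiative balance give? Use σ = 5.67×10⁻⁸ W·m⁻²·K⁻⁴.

Power absorbed = (1−a)S·πR²; power emitted = 4πR²σT⁴. Equating and cancelling πR²:
T = ((1−a)S / 4σ)^(1/4) = (177 / (4 × 5.67×10⁻⁸))^(1/4) = (7.80×10^8)^(1/4).
T = 167 K.

T ≈ 167 K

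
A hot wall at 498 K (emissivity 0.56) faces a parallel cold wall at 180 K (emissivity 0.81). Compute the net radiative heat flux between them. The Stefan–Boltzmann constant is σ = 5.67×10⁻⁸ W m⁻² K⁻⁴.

q ≈ 1700 W/m²

For two large parallel gray plates, q = σ(T₁⁴ − T₂⁴) / (1/ε₁ + 1/ε₂ − 1).
1/ε₁ + 1/ε₂ − 1 = 1/0.56 + 1/0.81 − 1 = 2.020.
T₁⁴ − T₂⁴ = 6.15×10^10 − 1.05×10^9 = 6.05×10^10 K⁴.
q = 5.67×10⁻⁸ × 6.05×10^10 / 2.020 = 1700 W/m².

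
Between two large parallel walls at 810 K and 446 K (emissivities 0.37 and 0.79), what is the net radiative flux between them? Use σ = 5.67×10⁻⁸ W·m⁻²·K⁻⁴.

For two large parallel gray plates, q = σ(T₁⁴ − T₂⁴) / (1/ε₁ + 1/ε₂ − 1).
1/ε₁ + 1/ε₂ − 1 = 1/0.37 + 1/0.79 − 1 = 2.969.
T₁⁴ − T₂⁴ = 4.30×10^11 − 3.96×10^10 = 3.91×10^11 K⁴.
q = 5.67×10⁻⁸ × 3.91×10^11 / 2.969 = 7470 W/m².

q ≈ 7470 W/m²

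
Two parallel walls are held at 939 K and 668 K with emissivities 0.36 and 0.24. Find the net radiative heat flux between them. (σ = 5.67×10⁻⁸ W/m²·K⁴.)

For two large parallel gray plates, q = σ(T₁⁴ − T₂⁴) / (1/ε₁ + 1/ε₂ − 1).
1/ε₁ + 1/ε₂ − 1 = 1/0.36 + 1/0.24 − 1 = 5.944.
T₁⁴ − T₂⁴ = 7.77×10^11 − 1.99×10^11 = 5.78×10^11 K⁴.
q = 5.67×10⁻⁸ × 5.78×10^11 / 5.944 = 5520 W/m².

q ≈ 5520 W/m²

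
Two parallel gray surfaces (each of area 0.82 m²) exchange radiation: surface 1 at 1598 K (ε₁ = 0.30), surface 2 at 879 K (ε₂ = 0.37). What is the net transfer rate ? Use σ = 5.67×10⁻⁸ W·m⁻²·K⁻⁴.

For two large parallel gray plates, q = σ(T₁⁴ − T₂⁴) / (1/ε₁ + 1/ε₂ − 1).
1/ε₁ + 1/ε₂ − 1 = 1/0.30 + 1/0.37 − 1 = 5.036.
T₁⁴ − T₂⁴ = 6.52×10^12 − 5.97×10^11 = 5.92×10^12 K⁴.
q = 5.67×10⁻⁸ × 5.92×10^12 / 5.036 = 66700 W/m².
Q = q·A = 66700 × 0.82 = 54700 W.

Q ≈ 54700 W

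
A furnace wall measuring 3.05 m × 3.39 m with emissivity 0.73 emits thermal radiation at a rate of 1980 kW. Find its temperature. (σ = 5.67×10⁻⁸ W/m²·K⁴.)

T ≈ 1470 K

A = 3.05 × 3.39 = 10.3 m².
From P = εσAT⁴, T = (P / εσA)^(1/4) = (1.98×10^6 / (0.73 × 5.67×10⁻⁸ × 10.3))^(1/4).
T = (4.63×10^12)^(1/4) = 1470 K.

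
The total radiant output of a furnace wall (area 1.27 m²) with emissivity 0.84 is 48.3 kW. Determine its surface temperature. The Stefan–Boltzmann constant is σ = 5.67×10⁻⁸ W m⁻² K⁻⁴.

T ≈ 945 K

From P = εσAT⁴, T = (P / εσA)^(1/4) = (48300 / (0.84 × 5.67×10⁻⁸ × 1.27))^(1/4).
T = (7.99×10^11)^(1/4) = 945 K.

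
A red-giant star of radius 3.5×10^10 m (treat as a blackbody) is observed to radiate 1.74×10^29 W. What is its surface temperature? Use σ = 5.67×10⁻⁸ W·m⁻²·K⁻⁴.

A = 4πr² = 4π × (3.5×10^10)² = 1.54×10^22 m².
From P = σAT⁴, T = (P / σA)^(1/4) = (1.74×10^29 / (5.67×10⁻⁸ × 1.54×10^22))^(1/4).
T = (1.99×10^14)^(1/4) = 3760 K.

T ≈ 3760 K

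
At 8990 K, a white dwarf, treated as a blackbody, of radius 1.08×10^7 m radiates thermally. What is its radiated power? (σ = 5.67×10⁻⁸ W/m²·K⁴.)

P ≈ 5.43×10^23 W

A = 4πr² = 4π × (1.08×10^7)² = 1.47×10^15 m².
P = σAT⁴ = 5.67×10⁻⁸ × 1.47×10^15 × (8990)⁴ = 5.67×10⁻⁸ × 1.47×10^15 × 6.53×10^15.
P = 5.43×10^23 W.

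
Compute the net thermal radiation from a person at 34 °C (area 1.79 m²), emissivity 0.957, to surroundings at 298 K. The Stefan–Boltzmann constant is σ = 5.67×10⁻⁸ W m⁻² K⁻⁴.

Convert: 34 °C = 307 K.
Q = εσA(T⁴ − T_s⁴). T⁴ − T_s⁴ = (307)⁴ − (298)⁴ = 8.88×10^9 − 7.89×10^9 = 9.97×10^8 K⁴.
Q = 0.957 × 5.67×10⁻⁸ × 1.79 × 9.97×10^8 = 96.8 W.

Q ≈ 96.8 W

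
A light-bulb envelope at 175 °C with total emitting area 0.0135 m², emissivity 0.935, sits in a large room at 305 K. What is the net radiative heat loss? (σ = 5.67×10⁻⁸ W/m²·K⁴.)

Q ≈ 22.6 W

Convert: 175 °C = 448 K.
Q = εσA(T⁴ − T_s⁴). T⁴ − T_s⁴ = (448)⁴ − (305)⁴ = 4.03×10^10 − 8.65×10^9 = 3.16×10^10 K⁴.
Q = 0.935 × 5.67×10⁻⁸ × 0.0135 × 3.16×10^10 = 22.6 W.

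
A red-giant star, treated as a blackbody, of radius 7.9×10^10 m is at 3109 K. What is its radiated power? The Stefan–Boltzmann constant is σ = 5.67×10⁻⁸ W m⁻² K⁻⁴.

A = 4πr² = 4π × (7.9×10^10)² = 7.84×10^22 m².
P = σAT⁴ = 5.67×10⁻⁸ × 7.84×10^22 × (3109)⁴ = 5.67×10⁻⁸ × 7.84×10^22 × 9.34×10^13.
P = 4.15×10^29 W.

P ≈ 4.15×10^29 W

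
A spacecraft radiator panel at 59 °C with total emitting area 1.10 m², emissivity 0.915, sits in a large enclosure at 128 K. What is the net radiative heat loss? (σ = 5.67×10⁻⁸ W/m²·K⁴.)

Q ≈ 678 W

Convert: 59 °C = 332 K.
Q = εσA(T⁴ − T_s⁴). T⁴ − T_s⁴ = (332)⁴ − (128)⁴ = 1.21×10^10 − 2.68×10^8 = 1.19×10^10 K⁴.
Q = 0.915 × 5.67×10⁻⁸ × 1.10 × 1.19×10^10 = 678 W.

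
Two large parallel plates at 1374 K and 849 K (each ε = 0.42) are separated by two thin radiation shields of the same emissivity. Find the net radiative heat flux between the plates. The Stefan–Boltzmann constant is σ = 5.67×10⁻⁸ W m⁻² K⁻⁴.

Each of the 3 gaps contributes resistance (2/ε − 1) = 2/0.42 − 1 = 3.762; total = 11.29.
q = σ(T₁⁴ − T₂⁴) / 11.29 = 5.67×10⁻⁸ × 3.04×10^12 / 11.29 = 15300 W/m².

q ≈ 15300 W/m²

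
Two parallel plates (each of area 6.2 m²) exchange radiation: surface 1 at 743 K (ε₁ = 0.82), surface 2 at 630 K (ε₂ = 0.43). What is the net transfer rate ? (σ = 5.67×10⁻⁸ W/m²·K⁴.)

For two large parallel gray plates, q = σ(T₁⁴ − T₂⁴) / (1/ε₁ + 1/ε₂ − 1).
1/ε₁ + 1/ε₂ − 1 = 1/0.82 + 1/0.43 − 1 = 2.545.
T₁⁴ − T₂⁴ = 3.05×10^11 − 1.58×10^11 = 1.47×10^11 K⁴.
q = 5.67×10⁻⁸ × 1.47×10^11 / 2.545 = 3280 W/m².
Q = q·A = 3280 × 6.2 = 20300 W.

Q ≈ 20300 W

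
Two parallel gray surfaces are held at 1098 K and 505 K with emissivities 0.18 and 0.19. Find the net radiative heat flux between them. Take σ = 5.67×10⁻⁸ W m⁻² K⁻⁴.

q ≈ 8020 W/m²

For two large parallel gray plates, q = σ(T₁⁴ − T₂⁴) / (1/ε₁ + 1/ε₂ − 1).
1/ε₁ + 1/ε₂ − 1 = 1/0.18 + 1/0.19 − 1 = 9.819.
T₁⁴ − T₂⁴ = 1.45×10^12 − 6.50×10^10 = 1.39×10^12 K⁴.
q = 5.67×10⁻⁸ × 1.39×10^12 / 9.819 = 8020 W/m².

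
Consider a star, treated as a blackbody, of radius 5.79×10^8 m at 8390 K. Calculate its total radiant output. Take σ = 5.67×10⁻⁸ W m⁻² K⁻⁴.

P ≈ 1.18×10^27 W

A = 4πr² = 4π × (5.79×10^8)² = 4.21×10^18 m².
P = σAT⁴ = 5.67×10⁻⁸ × 4.21×10^18 × (8390)⁴ = 5.67×10⁻⁸ × 4.21×10^18 × 4.96×10^15.
P = 1.18×10^27 W.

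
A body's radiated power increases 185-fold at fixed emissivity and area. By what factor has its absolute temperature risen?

factor ≈ 3.69

P ∝ T⁴ ⇒ T ∝ P^(1/4), so T scales by (185)^(1/4) = 3.69.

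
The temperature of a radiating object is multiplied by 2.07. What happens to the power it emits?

factor ≈ 18.4

P ∝ T⁴, so the power scales as (2.07)⁴ = 18.4.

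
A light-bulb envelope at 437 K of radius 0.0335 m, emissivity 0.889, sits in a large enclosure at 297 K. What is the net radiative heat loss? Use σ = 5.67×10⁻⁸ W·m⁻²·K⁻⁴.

A = 4πr² = 4π × (0.0335)² = 0.0141 m².
Q = εσA(T⁴ − T_s⁴). T⁴ − T_s⁴ = (437)⁴ − (297)⁴ = 3.65×10^10 − 7.78×10^9 = 2.87×10^10 K⁴.
Q = 0.889 × 5.67×10⁻⁸ × 0.0141 × 2.87×10^10 = 20.4 W.

Q ≈ 20.4 W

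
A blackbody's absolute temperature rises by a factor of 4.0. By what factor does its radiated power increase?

P ∝ T⁴, so the power scales as (4.0)⁴ = 256.

factor ≈ 256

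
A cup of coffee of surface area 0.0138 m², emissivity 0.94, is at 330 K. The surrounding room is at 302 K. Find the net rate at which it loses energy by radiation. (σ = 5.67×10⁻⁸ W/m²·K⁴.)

Q = εσA(T⁴ − T_s⁴). T⁴ − T_s⁴ = (330)⁴ − (302)⁴ = 1.19×10^10 − 8.32×10^9 = 3.54×10^9 K⁴.
Q = 0.94 × 5.67×10⁻⁸ × 0.0138 × 3.54×10^9 = 2.60 W.

Q ≈ 2.60 W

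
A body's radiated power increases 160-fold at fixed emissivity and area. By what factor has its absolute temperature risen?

P ∝ T⁴ ⇒ T ∝ P^(1/4), so T scales by (160)^(1/4) = 3.56.

factor ≈ 3.56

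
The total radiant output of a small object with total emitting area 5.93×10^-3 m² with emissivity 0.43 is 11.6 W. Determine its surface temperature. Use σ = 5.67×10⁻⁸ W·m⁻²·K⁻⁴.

T ≈ 532 K

From P = εσAT⁴, T = (P / εσA)^(1/4) = (11.6 / (0.43 × 5.67×10⁻⁸ × 5.93×10^-3))^(1/4).
T = (8.02×10^10)^(1/4) = 532 K.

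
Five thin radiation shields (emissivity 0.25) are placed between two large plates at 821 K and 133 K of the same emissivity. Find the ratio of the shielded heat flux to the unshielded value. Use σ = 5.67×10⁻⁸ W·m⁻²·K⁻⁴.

With N identical shields there are N+1 = 6 gaps in series, each with the same radiative resistance, so the flux falls to 1/(N+1) of its unshielded value.

ratio ≈ 0.167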